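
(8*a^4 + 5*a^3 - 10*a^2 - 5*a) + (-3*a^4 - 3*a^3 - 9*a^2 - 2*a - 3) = 5*a^4 + 2*a^3 - 19*a^2 - 7*a - 3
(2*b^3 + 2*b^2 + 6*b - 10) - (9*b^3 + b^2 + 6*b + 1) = -7*b^3 + b^2 - 11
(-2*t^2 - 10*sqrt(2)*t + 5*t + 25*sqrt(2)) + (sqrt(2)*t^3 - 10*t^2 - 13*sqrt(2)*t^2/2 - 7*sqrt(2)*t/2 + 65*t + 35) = sqrt(2)*t^3 - 12*t^2 - 13*sqrt(2)*t^2/2 - 27*sqrt(2)*t/2 + 70*t + 35 + 25*sqrt(2)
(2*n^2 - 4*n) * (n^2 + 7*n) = 2*n^4 + 10*n^3 - 28*n^2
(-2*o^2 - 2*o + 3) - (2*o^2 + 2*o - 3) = -4*o^2 - 4*o + 6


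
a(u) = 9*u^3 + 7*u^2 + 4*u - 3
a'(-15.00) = 5869.00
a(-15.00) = -28863.00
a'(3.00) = 289.00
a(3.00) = 315.00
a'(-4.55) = 499.27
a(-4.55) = -724.05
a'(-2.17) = 100.76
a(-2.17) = -70.68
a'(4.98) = 743.33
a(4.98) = 1302.08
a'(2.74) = 245.07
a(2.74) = 245.65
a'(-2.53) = 141.40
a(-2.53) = -114.06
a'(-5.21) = 663.95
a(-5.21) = -1106.62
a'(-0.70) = 7.43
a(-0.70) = -5.46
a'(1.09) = 51.34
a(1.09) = 21.33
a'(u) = 27*u^2 + 14*u + 4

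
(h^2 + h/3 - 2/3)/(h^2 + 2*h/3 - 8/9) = 3*(h + 1)/(3*h + 4)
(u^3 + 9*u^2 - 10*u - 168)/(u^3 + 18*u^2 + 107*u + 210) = (u - 4)/(u + 5)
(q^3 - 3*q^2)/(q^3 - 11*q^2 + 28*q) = q*(q - 3)/(q^2 - 11*q + 28)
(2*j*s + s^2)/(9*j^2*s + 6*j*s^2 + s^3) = (2*j + s)/(9*j^2 + 6*j*s + s^2)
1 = 1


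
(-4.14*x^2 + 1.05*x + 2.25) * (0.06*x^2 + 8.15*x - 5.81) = -0.2484*x^4 - 33.678*x^3 + 32.7459*x^2 + 12.237*x - 13.0725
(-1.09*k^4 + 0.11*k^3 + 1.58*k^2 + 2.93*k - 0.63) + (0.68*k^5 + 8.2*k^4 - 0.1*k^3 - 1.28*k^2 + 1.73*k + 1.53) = 0.68*k^5 + 7.11*k^4 + 0.01*k^3 + 0.3*k^2 + 4.66*k + 0.9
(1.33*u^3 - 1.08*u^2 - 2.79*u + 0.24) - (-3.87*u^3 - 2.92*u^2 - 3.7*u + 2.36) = 5.2*u^3 + 1.84*u^2 + 0.91*u - 2.12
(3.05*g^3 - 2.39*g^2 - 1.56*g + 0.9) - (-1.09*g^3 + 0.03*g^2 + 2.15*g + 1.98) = 4.14*g^3 - 2.42*g^2 - 3.71*g - 1.08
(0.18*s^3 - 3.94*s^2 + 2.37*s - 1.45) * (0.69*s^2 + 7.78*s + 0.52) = 0.1242*s^5 - 1.3182*s^4 - 28.9243*s^3 + 15.3893*s^2 - 10.0486*s - 0.754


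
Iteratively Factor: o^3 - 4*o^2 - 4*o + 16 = (o + 2)*(o^2 - 6*o + 8) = (o - 2)*(o + 2)*(o - 4)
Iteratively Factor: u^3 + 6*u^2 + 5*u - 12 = (u + 3)*(u^2 + 3*u - 4) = (u - 1)*(u + 3)*(u + 4)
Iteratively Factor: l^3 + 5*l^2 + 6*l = (l)*(l^2 + 5*l + 6) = l*(l + 2)*(l + 3)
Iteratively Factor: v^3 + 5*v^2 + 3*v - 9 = (v - 1)*(v^2 + 6*v + 9) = (v - 1)*(v + 3)*(v + 3)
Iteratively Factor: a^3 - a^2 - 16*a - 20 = (a + 2)*(a^2 - 3*a - 10) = (a - 5)*(a + 2)*(a + 2)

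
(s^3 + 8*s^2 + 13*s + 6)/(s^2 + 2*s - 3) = (s^3 + 8*s^2 + 13*s + 6)/(s^2 + 2*s - 3)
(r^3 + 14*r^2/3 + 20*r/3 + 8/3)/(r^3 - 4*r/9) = 3*(r^2 + 4*r + 4)/(r*(3*r - 2))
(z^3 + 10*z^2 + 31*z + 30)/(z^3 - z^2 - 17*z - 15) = (z^2 + 7*z + 10)/(z^2 - 4*z - 5)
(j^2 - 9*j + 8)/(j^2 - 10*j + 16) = (j - 1)/(j - 2)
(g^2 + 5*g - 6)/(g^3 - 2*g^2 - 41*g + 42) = 1/(g - 7)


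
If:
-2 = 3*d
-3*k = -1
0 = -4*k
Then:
No Solution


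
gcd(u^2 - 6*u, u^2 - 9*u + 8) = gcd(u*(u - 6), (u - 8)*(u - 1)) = 1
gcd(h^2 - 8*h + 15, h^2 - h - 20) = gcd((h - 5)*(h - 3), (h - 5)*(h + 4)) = h - 5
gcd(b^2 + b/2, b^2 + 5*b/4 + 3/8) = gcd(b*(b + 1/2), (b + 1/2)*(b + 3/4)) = b + 1/2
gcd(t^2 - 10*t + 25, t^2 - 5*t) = t - 5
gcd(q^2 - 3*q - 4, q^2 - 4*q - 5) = q + 1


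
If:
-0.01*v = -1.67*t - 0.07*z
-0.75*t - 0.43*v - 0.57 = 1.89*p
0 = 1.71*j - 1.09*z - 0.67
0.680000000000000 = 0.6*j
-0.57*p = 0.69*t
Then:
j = 1.13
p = 0.07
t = -0.06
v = -1.53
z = 1.16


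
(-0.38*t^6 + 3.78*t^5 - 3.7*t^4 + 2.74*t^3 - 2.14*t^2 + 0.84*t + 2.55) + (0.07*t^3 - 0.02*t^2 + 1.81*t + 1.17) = -0.38*t^6 + 3.78*t^5 - 3.7*t^4 + 2.81*t^3 - 2.16*t^2 + 2.65*t + 3.72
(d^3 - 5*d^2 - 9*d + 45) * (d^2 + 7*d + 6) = d^5 + 2*d^4 - 38*d^3 - 48*d^2 + 261*d + 270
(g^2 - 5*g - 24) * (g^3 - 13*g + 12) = g^5 - 5*g^4 - 37*g^3 + 77*g^2 + 252*g - 288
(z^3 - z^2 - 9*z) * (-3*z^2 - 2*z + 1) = -3*z^5 + z^4 + 30*z^3 + 17*z^2 - 9*z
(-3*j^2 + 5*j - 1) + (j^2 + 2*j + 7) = -2*j^2 + 7*j + 6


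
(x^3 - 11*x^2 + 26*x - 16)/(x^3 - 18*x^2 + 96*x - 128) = (x - 1)/(x - 8)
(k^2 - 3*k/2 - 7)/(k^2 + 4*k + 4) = (k - 7/2)/(k + 2)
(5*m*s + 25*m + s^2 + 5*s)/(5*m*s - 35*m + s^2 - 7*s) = (s + 5)/(s - 7)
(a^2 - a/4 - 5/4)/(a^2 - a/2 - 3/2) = (4*a - 5)/(2*(2*a - 3))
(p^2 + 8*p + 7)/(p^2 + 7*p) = (p + 1)/p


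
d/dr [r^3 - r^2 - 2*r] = 3*r^2 - 2*r - 2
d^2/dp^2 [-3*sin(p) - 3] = 3*sin(p)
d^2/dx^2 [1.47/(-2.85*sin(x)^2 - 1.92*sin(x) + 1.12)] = (47.7603*sin(x)^4 + 24.13152*sin(x)^3 - 47.452482*sin(x)^2 - 45.101952*sin(x) - 20.222496)/(2.85*sin(x)^2 + 1.92*sin(x) - 1.12)^3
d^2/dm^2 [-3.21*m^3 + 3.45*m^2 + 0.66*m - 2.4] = 6.9 - 19.26*m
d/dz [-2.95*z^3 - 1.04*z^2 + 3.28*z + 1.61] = -8.85*z^2 - 2.08*z + 3.28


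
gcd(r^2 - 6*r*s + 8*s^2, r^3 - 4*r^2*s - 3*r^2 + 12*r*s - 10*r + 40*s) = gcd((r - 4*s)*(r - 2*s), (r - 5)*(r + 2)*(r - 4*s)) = r - 4*s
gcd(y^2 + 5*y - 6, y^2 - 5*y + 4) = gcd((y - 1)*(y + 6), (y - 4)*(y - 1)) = y - 1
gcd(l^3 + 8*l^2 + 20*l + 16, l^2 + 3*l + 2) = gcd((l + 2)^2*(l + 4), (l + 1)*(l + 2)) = l + 2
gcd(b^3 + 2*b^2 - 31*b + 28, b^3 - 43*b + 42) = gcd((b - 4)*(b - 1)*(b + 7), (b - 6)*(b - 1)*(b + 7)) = b^2 + 6*b - 7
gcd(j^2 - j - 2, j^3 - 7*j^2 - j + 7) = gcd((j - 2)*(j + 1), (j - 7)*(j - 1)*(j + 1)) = j + 1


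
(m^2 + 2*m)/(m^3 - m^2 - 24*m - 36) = m/(m^2 - 3*m - 18)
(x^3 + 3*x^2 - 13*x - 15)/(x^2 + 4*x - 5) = (x^2 - 2*x - 3)/(x - 1)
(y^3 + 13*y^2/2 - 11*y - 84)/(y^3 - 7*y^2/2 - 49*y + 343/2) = (y^2 + 10*y + 24)/(y^2 - 49)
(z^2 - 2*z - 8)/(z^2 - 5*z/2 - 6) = 2*(z + 2)/(2*z + 3)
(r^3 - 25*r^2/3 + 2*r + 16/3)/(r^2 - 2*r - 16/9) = 3*(r^2 - 9*r + 8)/(3*r - 8)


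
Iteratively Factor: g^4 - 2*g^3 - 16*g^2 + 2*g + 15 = (g + 1)*(g^3 - 3*g^2 - 13*g + 15) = (g - 5)*(g + 1)*(g^2 + 2*g - 3) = (g - 5)*(g + 1)*(g + 3)*(g - 1)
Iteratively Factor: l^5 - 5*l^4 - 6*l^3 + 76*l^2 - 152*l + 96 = (l - 3)*(l^4 - 2*l^3 - 12*l^2 + 40*l - 32) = (l - 3)*(l - 2)*(l^3 - 12*l + 16) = (l - 3)*(l - 2)^2*(l^2 + 2*l - 8) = (l - 3)*(l - 2)^3*(l + 4)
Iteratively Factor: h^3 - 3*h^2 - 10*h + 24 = (h - 2)*(h^2 - h - 12) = (h - 2)*(h + 3)*(h - 4)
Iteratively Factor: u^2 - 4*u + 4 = (u - 2)*(u - 2)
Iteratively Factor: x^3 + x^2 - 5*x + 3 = (x - 1)*(x^2 + 2*x - 3) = (x - 1)*(x + 3)*(x - 1)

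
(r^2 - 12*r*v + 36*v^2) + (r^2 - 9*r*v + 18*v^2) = 2*r^2 - 21*r*v + 54*v^2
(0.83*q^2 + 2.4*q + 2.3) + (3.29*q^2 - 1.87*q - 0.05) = 4.12*q^2 + 0.53*q + 2.25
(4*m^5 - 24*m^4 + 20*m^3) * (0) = 0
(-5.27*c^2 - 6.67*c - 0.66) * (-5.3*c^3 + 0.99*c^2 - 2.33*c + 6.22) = 27.931*c^5 + 30.1337*c^4 + 9.1738*c^3 - 17.8917*c^2 - 39.9496*c - 4.1052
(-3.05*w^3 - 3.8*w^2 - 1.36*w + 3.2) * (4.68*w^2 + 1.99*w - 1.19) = -14.274*w^5 - 23.8535*w^4 - 10.2973*w^3 + 16.7916*w^2 + 7.9864*w - 3.808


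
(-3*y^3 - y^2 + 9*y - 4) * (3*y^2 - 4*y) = -9*y^5 + 9*y^4 + 31*y^3 - 48*y^2 + 16*y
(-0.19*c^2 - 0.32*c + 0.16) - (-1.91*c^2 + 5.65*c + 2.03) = 1.72*c^2 - 5.97*c - 1.87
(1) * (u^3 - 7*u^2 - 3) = u^3 - 7*u^2 - 3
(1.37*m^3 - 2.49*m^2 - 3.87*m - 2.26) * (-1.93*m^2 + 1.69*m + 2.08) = -2.6441*m^5 + 7.121*m^4 + 6.1106*m^3 - 7.3577*m^2 - 11.869*m - 4.7008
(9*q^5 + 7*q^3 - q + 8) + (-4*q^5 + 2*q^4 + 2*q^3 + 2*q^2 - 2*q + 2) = 5*q^5 + 2*q^4 + 9*q^3 + 2*q^2 - 3*q + 10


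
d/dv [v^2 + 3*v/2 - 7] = 2*v + 3/2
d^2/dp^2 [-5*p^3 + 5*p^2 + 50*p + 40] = 10 - 30*p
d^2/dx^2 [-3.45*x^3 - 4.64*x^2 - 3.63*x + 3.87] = -20.7*x - 9.28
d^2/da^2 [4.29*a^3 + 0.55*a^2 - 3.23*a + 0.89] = 25.74*a + 1.1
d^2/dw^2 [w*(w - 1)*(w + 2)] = 6*w + 2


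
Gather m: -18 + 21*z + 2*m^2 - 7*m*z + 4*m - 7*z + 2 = 2*m^2 + m*(4 - 7*z) + 14*z - 16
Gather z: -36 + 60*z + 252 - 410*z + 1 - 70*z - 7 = 210 - 420*z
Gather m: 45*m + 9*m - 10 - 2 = 54*m - 12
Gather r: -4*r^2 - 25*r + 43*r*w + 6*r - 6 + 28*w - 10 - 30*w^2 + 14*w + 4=-4*r^2 + r*(43*w - 19) - 30*w^2 + 42*w - 12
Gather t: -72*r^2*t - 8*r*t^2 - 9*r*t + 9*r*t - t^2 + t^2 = -72*r^2*t - 8*r*t^2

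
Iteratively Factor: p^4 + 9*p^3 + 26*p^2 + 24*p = (p + 3)*(p^3 + 6*p^2 + 8*p) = p*(p + 3)*(p^2 + 6*p + 8) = p*(p + 3)*(p + 4)*(p + 2)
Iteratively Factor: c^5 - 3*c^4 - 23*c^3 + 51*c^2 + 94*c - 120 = (c - 1)*(c^4 - 2*c^3 - 25*c^2 + 26*c + 120) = (c - 3)*(c - 1)*(c^3 + c^2 - 22*c - 40) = (c - 3)*(c - 1)*(c + 4)*(c^2 - 3*c - 10) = (c - 3)*(c - 1)*(c + 2)*(c + 4)*(c - 5)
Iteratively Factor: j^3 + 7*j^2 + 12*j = (j + 4)*(j^2 + 3*j) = (j + 3)*(j + 4)*(j)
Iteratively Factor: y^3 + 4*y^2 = (y)*(y^2 + 4*y) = y^2*(y + 4)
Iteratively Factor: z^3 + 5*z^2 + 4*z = (z + 1)*(z^2 + 4*z) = (z + 1)*(z + 4)*(z)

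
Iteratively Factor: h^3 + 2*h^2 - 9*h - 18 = (h - 3)*(h^2 + 5*h + 6) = (h - 3)*(h + 3)*(h + 2)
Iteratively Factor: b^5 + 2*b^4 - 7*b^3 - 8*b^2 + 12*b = (b + 2)*(b^4 - 7*b^2 + 6*b) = b*(b + 2)*(b^3 - 7*b + 6) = b*(b - 2)*(b + 2)*(b^2 + 2*b - 3) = b*(b - 2)*(b - 1)*(b + 2)*(b + 3)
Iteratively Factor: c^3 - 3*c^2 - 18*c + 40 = (c - 2)*(c^2 - c - 20) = (c - 2)*(c + 4)*(c - 5)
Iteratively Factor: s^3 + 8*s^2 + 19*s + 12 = (s + 4)*(s^2 + 4*s + 3) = (s + 1)*(s + 4)*(s + 3)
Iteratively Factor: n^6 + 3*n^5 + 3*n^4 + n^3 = (n + 1)*(n^5 + 2*n^4 + n^3) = n*(n + 1)*(n^4 + 2*n^3 + n^2) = n^2*(n + 1)*(n^3 + 2*n^2 + n) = n^2*(n + 1)^2*(n^2 + n) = n^3*(n + 1)^2*(n + 1)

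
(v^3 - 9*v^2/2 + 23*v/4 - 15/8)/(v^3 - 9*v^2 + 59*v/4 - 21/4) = (v - 5/2)/(v - 7)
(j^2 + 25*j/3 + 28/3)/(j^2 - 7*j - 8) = (3*j^2 + 25*j + 28)/(3*(j^2 - 7*j - 8))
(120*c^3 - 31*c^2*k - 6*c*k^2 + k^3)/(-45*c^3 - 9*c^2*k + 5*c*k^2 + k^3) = (-8*c + k)/(3*c + k)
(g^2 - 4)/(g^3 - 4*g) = 1/g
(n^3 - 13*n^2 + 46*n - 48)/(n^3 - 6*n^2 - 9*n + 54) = (n^2 - 10*n + 16)/(n^2 - 3*n - 18)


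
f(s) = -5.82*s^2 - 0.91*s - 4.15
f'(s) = -11.64*s - 0.91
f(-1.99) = -25.39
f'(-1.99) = 22.25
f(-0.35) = -4.54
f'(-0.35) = 3.16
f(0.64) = -7.12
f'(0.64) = -8.36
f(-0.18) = -4.17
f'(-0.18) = 1.19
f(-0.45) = -4.92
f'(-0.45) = 4.33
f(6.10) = -226.26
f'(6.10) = -71.91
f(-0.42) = -4.79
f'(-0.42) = 3.98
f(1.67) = -21.90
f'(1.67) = -20.35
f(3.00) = -59.26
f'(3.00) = -35.83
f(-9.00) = -467.38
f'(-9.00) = 103.85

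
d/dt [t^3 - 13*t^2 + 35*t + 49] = 3*t^2 - 26*t + 35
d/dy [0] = 0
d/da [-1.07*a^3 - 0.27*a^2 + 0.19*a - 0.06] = -3.21*a^2 - 0.54*a + 0.19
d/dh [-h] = -1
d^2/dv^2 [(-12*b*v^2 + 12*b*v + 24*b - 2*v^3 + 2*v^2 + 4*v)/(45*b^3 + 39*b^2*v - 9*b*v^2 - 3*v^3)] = 4*((3*(b + v)*(-6*b*v^2 + 6*b*v + 12*b - v^3 + v^2 + 2*v) + (-13*b^2 + 6*b*v + 3*v^2)*(-12*b*v + 6*b - 3*v^2 + 2*v + 2))*(15*b^3 + 13*b^2*v - 3*b*v^2 - v^3) + (-6*b - 3*v + 1)*(15*b^3 + 13*b^2*v - 3*b*v^2 - v^3)^2 + (-13*b^2 + 6*b*v + 3*v^2)^2*(-6*b*v^2 + 6*b*v + 12*b - v^3 + v^2 + 2*v))/(3*(15*b^3 + 13*b^2*v - 3*b*v^2 - v^3)^3)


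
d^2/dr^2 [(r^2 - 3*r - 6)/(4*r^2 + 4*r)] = (-2*r^3 - 9*r^2 - 9*r - 3)/(r^3*(r^3 + 3*r^2 + 3*r + 1))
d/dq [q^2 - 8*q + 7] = 2*q - 8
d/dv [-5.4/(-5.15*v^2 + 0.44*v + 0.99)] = (2.376 - 55.62*v)/(-5.15*v^2 + 0.44*v + 0.99)^2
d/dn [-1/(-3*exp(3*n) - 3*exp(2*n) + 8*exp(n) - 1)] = (-9*exp(2*n) - 6*exp(n) + 8)*exp(n)/(3*exp(3*n) + 3*exp(2*n) - 8*exp(n) + 1)^2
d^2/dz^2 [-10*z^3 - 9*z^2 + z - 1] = -60*z - 18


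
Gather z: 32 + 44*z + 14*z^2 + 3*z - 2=14*z^2 + 47*z + 30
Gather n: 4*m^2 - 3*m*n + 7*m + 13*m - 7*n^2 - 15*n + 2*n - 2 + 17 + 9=4*m^2 + 20*m - 7*n^2 + n*(-3*m - 13) + 24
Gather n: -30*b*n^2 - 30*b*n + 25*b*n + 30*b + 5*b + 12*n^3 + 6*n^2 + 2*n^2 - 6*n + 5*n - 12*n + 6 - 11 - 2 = 35*b + 12*n^3 + n^2*(8 - 30*b) + n*(-5*b - 13) - 7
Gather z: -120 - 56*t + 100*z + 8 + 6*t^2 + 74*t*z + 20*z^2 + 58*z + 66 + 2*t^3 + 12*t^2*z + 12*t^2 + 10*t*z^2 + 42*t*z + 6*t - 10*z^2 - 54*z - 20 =2*t^3 + 18*t^2 - 50*t + z^2*(10*t + 10) + z*(12*t^2 + 116*t + 104) - 66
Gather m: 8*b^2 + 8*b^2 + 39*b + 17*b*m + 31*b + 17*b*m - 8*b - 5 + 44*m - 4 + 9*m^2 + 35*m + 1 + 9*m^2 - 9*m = 16*b^2 + 62*b + 18*m^2 + m*(34*b + 70) - 8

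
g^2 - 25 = (g - 5)*(g + 5)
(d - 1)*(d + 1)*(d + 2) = d^3 + 2*d^2 - d - 2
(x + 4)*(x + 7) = x^2 + 11*x + 28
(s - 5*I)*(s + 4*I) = s^2 - I*s + 20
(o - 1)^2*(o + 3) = o^3 + o^2 - 5*o + 3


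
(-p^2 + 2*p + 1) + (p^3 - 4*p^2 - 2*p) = p^3 - 5*p^2 + 1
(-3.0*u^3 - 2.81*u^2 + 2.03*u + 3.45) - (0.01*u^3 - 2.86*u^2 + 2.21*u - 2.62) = -3.01*u^3 + 0.0499999999999998*u^2 - 0.18*u + 6.07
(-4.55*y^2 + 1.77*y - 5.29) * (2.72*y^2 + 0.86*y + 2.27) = -12.376*y^4 + 0.9014*y^3 - 23.1951*y^2 - 0.5315*y - 12.0083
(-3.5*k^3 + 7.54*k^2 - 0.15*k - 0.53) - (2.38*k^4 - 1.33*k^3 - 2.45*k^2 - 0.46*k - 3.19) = -2.38*k^4 - 2.17*k^3 + 9.99*k^2 + 0.31*k + 2.66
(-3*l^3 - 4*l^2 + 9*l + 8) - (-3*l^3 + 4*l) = -4*l^2 + 5*l + 8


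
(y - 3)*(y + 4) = y^2 + y - 12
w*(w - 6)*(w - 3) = w^3 - 9*w^2 + 18*w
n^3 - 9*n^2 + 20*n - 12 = (n - 6)*(n - 2)*(n - 1)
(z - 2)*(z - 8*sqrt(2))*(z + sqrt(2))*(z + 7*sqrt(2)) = z^4 - 2*z^3 - 114*z^2 - 112*sqrt(2)*z + 228*z + 224*sqrt(2)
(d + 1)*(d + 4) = d^2 + 5*d + 4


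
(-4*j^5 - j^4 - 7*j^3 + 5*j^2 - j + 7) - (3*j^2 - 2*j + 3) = -4*j^5 - j^4 - 7*j^3 + 2*j^2 + j + 4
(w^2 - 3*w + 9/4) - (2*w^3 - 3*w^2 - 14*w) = -2*w^3 + 4*w^2 + 11*w + 9/4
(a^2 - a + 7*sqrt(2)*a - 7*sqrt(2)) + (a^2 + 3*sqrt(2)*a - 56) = 2*a^2 - a + 10*sqrt(2)*a - 56 - 7*sqrt(2)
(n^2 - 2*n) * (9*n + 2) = 9*n^3 - 16*n^2 - 4*n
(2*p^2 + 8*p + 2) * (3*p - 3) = 6*p^3 + 18*p^2 - 18*p - 6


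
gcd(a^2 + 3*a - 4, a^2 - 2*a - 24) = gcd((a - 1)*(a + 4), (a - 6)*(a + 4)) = a + 4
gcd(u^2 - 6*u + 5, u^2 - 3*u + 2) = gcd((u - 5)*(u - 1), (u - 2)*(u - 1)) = u - 1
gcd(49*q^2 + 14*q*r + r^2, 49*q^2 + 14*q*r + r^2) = 49*q^2 + 14*q*r + r^2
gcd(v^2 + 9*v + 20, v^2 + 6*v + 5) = v + 5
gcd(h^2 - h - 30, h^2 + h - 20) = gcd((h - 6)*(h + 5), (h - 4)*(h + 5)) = h + 5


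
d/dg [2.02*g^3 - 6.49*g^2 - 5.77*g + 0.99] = 6.06*g^2 - 12.98*g - 5.77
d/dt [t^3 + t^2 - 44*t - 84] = 3*t^2 + 2*t - 44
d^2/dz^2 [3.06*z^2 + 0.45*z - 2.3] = 6.12000000000000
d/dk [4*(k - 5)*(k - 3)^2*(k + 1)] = 16*k^3 - 120*k^2 + 224*k - 24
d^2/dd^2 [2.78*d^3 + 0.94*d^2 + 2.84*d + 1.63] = 16.68*d + 1.88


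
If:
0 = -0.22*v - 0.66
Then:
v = -3.00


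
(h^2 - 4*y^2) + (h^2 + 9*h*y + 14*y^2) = 2*h^2 + 9*h*y + 10*y^2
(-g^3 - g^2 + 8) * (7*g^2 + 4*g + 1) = -7*g^5 - 11*g^4 - 5*g^3 + 55*g^2 + 32*g + 8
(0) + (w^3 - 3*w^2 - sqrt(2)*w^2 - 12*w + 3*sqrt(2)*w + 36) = w^3 - 3*w^2 - sqrt(2)*w^2 - 12*w + 3*sqrt(2)*w + 36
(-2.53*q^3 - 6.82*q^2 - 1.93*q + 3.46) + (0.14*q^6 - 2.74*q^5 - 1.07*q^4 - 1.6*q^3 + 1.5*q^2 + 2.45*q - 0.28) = 0.14*q^6 - 2.74*q^5 - 1.07*q^4 - 4.13*q^3 - 5.32*q^2 + 0.52*q + 3.18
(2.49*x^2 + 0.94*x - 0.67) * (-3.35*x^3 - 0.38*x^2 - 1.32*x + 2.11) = -8.3415*x^5 - 4.0952*x^4 - 1.3995*x^3 + 4.2677*x^2 + 2.8678*x - 1.4137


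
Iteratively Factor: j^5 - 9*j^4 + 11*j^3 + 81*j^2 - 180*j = (j - 4)*(j^4 - 5*j^3 - 9*j^2 + 45*j) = (j - 5)*(j - 4)*(j^3 - 9*j) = (j - 5)*(j - 4)*(j + 3)*(j^2 - 3*j) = (j - 5)*(j - 4)*(j - 3)*(j + 3)*(j)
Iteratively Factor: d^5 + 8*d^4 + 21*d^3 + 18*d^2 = (d + 2)*(d^4 + 6*d^3 + 9*d^2) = (d + 2)*(d + 3)*(d^3 + 3*d^2) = (d + 2)*(d + 3)^2*(d^2) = d*(d + 2)*(d + 3)^2*(d)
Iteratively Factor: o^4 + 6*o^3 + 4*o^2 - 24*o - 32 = (o + 2)*(o^3 + 4*o^2 - 4*o - 16) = (o + 2)*(o + 4)*(o^2 - 4) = (o - 2)*(o + 2)*(o + 4)*(o + 2)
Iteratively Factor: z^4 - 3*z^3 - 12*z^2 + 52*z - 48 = (z - 2)*(z^3 - z^2 - 14*z + 24) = (z - 2)*(z + 4)*(z^2 - 5*z + 6) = (z - 3)*(z - 2)*(z + 4)*(z - 2)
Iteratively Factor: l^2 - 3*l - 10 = (l - 5)*(l + 2)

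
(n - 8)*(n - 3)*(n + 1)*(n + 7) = n^4 - 3*n^3 - 57*n^2 + 115*n + 168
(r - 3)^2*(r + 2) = r^3 - 4*r^2 - 3*r + 18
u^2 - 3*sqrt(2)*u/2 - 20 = (u - 4*sqrt(2))*(u + 5*sqrt(2)/2)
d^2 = d^2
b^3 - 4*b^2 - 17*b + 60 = (b - 5)*(b - 3)*(b + 4)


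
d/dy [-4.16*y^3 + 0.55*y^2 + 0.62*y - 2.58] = -12.48*y^2 + 1.1*y + 0.62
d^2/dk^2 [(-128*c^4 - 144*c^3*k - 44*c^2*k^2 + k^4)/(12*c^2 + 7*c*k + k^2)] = 2*(16*c^3 + 27*c^2*k + 9*c*k^2 + k^3)/(27*c^3 + 27*c^2*k + 9*c*k^2 + k^3)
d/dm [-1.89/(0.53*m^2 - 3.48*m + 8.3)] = (2.0034*m - 6.5772)/(0.53*m^2 - 3.48*m + 8.3)^2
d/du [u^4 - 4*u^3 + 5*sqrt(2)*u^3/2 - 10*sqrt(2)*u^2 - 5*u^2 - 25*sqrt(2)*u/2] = 4*u^3 - 12*u^2 + 15*sqrt(2)*u^2/2 - 20*sqrt(2)*u - 10*u - 25*sqrt(2)/2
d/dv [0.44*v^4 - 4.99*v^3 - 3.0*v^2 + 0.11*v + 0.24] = 1.76*v^3 - 14.97*v^2 - 6.0*v + 0.11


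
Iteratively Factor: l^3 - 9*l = (l + 3)*(l^2 - 3*l) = l*(l + 3)*(l - 3)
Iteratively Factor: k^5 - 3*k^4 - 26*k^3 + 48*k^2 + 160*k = (k - 5)*(k^4 + 2*k^3 - 16*k^2 - 32*k) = (k - 5)*(k + 2)*(k^3 - 16*k) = (k - 5)*(k - 4)*(k + 2)*(k^2 + 4*k) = (k - 5)*(k - 4)*(k + 2)*(k + 4)*(k)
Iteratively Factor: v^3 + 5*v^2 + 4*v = (v + 4)*(v^2 + v) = (v + 1)*(v + 4)*(v)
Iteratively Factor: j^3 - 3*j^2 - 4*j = (j)*(j^2 - 3*j - 4) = j*(j - 4)*(j + 1)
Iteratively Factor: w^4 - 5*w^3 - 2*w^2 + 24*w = (w + 2)*(w^3 - 7*w^2 + 12*w) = w*(w + 2)*(w^2 - 7*w + 12) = w*(w - 3)*(w + 2)*(w - 4)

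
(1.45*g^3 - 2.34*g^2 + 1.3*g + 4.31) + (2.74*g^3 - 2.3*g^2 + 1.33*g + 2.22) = 4.19*g^3 - 4.64*g^2 + 2.63*g + 6.53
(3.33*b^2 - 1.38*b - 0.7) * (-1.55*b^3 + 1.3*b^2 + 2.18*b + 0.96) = -5.1615*b^5 + 6.468*b^4 + 6.5504*b^3 - 0.7216*b^2 - 2.8508*b - 0.672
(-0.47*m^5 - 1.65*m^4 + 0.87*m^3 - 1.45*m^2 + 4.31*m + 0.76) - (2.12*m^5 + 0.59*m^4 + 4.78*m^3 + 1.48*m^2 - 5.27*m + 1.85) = -2.59*m^5 - 2.24*m^4 - 3.91*m^3 - 2.93*m^2 + 9.58*m - 1.09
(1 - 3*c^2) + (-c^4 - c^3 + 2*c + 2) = -c^4 - c^3 - 3*c^2 + 2*c + 3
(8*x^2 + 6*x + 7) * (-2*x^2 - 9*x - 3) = -16*x^4 - 84*x^3 - 92*x^2 - 81*x - 21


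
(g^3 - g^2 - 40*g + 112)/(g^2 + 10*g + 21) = (g^2 - 8*g + 16)/(g + 3)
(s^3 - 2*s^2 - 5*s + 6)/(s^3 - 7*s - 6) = (s - 1)/(s + 1)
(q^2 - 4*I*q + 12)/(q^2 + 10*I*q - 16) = (q - 6*I)/(q + 8*I)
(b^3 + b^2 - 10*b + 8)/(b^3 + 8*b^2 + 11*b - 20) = (b - 2)/(b + 5)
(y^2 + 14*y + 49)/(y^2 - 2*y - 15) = (y^2 + 14*y + 49)/(y^2 - 2*y - 15)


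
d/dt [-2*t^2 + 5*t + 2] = 5 - 4*t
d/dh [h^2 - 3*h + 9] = 2*h - 3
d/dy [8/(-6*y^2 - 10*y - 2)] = 4*(6*y + 5)/(3*y^2 + 5*y + 1)^2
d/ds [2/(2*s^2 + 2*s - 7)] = 4*(-2*s - 1)/(2*s^2 + 2*s - 7)^2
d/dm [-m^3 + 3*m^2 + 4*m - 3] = -3*m^2 + 6*m + 4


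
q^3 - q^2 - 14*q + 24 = (q - 3)*(q - 2)*(q + 4)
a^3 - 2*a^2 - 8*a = a*(a - 4)*(a + 2)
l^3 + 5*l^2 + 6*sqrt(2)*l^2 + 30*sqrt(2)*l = l*(l + 5)*(l + 6*sqrt(2))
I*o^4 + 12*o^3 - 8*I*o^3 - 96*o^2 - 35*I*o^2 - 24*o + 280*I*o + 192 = (o - 8)*(o - 8*I)*(o - 3*I)*(I*o + 1)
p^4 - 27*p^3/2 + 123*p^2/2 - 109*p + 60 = (p - 6)*(p - 4)*(p - 5/2)*(p - 1)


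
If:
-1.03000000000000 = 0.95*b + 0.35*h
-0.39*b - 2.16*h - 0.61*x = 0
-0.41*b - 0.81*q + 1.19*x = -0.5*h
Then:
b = 0.111459149047246*x - 1.16147220046985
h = 0.209710258418168 - 0.302531975985382*x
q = 1.22597007518264*x + 0.717356458520645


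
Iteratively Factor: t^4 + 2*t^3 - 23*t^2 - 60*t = (t + 3)*(t^3 - t^2 - 20*t) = (t - 5)*(t + 3)*(t^2 + 4*t) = (t - 5)*(t + 3)*(t + 4)*(t)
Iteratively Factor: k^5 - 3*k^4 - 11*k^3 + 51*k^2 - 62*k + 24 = (k - 1)*(k^4 - 2*k^3 - 13*k^2 + 38*k - 24) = (k - 1)^2*(k^3 - k^2 - 14*k + 24) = (k - 3)*(k - 1)^2*(k^2 + 2*k - 8) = (k - 3)*(k - 1)^2*(k + 4)*(k - 2)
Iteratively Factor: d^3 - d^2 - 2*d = (d + 1)*(d^2 - 2*d) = d*(d + 1)*(d - 2)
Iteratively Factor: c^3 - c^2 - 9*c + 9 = (c + 3)*(c^2 - 4*c + 3) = (c - 3)*(c + 3)*(c - 1)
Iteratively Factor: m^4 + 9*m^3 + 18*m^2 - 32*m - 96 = (m + 4)*(m^3 + 5*m^2 - 2*m - 24) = (m - 2)*(m + 4)*(m^2 + 7*m + 12) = (m - 2)*(m + 4)^2*(m + 3)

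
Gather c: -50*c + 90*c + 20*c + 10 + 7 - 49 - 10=60*c - 42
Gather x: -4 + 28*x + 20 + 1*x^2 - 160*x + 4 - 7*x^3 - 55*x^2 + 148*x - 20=-7*x^3 - 54*x^2 + 16*x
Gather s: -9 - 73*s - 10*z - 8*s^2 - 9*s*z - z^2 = -8*s^2 + s*(-9*z - 73) - z^2 - 10*z - 9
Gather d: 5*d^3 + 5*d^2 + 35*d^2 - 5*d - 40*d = 5*d^3 + 40*d^2 - 45*d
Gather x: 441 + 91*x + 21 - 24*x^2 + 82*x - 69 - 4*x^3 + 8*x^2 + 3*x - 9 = -4*x^3 - 16*x^2 + 176*x + 384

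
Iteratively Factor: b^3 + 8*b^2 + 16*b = (b)*(b^2 + 8*b + 16) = b*(b + 4)*(b + 4)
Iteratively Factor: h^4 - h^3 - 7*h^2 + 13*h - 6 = (h - 2)*(h^3 + h^2 - 5*h + 3) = (h - 2)*(h - 1)*(h^2 + 2*h - 3) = (h - 2)*(h - 1)^2*(h + 3)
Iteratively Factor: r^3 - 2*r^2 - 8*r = (r + 2)*(r^2 - 4*r) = (r - 4)*(r + 2)*(r)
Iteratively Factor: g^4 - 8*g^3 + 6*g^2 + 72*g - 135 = (g - 5)*(g^3 - 3*g^2 - 9*g + 27) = (g - 5)*(g - 3)*(g^2 - 9) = (g - 5)*(g - 3)*(g + 3)*(g - 3)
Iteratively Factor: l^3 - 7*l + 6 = (l - 1)*(l^2 + l - 6) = (l - 1)*(l + 3)*(l - 2)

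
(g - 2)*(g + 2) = g^2 - 4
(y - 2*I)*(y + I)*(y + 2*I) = y^3 + I*y^2 + 4*y + 4*I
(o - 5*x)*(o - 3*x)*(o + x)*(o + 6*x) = o^4 - o^3*x - 35*o^2*x^2 + 57*o*x^3 + 90*x^4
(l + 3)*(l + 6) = l^2 + 9*l + 18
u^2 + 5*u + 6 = (u + 2)*(u + 3)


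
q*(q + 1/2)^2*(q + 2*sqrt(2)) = q^4 + q^3 + 2*sqrt(2)*q^3 + q^2/4 + 2*sqrt(2)*q^2 + sqrt(2)*q/2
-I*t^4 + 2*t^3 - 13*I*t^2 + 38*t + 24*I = (t - 4*I)*(t + 2*I)*(t + 3*I)*(-I*t + 1)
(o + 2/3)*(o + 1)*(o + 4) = o^3 + 17*o^2/3 + 22*o/3 + 8/3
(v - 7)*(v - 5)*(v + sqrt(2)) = v^3 - 12*v^2 + sqrt(2)*v^2 - 12*sqrt(2)*v + 35*v + 35*sqrt(2)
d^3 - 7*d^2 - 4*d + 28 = (d - 7)*(d - 2)*(d + 2)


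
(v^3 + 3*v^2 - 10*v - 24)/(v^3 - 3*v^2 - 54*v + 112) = (v^3 + 3*v^2 - 10*v - 24)/(v^3 - 3*v^2 - 54*v + 112)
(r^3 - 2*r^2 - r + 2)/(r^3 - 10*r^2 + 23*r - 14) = (r + 1)/(r - 7)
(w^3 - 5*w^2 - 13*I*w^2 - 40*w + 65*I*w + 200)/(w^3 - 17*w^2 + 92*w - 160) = (w^2 - 13*I*w - 40)/(w^2 - 12*w + 32)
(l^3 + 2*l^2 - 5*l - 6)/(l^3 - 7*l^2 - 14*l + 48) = (l + 1)/(l - 8)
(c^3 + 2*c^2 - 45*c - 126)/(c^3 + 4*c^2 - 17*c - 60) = (c^2 - c - 42)/(c^2 + c - 20)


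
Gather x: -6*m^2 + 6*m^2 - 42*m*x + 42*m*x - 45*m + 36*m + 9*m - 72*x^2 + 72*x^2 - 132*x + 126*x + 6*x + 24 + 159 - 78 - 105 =0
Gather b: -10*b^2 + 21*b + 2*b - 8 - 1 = -10*b^2 + 23*b - 9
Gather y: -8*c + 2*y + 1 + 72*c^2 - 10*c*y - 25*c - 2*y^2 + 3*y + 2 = 72*c^2 - 33*c - 2*y^2 + y*(5 - 10*c) + 3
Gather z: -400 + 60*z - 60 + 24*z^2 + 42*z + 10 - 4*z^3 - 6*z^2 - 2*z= -4*z^3 + 18*z^2 + 100*z - 450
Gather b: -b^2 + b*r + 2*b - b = -b^2 + b*(r + 1)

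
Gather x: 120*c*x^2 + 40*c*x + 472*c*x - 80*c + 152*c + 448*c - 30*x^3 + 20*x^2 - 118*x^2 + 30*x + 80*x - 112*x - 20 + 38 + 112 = 520*c - 30*x^3 + x^2*(120*c - 98) + x*(512*c - 2) + 130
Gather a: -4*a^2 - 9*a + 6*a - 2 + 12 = -4*a^2 - 3*a + 10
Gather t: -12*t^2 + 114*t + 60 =-12*t^2 + 114*t + 60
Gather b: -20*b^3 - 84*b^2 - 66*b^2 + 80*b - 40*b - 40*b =-20*b^3 - 150*b^2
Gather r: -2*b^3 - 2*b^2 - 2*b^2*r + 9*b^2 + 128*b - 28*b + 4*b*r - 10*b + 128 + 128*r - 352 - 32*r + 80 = -2*b^3 + 7*b^2 + 90*b + r*(-2*b^2 + 4*b + 96) - 144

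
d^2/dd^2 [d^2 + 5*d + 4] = 2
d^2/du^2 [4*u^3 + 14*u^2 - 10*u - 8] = 24*u + 28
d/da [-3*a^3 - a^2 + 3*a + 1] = -9*a^2 - 2*a + 3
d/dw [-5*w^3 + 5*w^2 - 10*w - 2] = -15*w^2 + 10*w - 10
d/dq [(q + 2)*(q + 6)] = 2*q + 8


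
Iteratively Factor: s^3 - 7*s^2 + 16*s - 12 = (s - 2)*(s^2 - 5*s + 6) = (s - 2)^2*(s - 3)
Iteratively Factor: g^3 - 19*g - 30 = (g - 5)*(g^2 + 5*g + 6) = (g - 5)*(g + 2)*(g + 3)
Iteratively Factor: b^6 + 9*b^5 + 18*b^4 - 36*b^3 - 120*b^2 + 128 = (b + 2)*(b^5 + 7*b^4 + 4*b^3 - 44*b^2 - 32*b + 64) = (b + 2)*(b + 4)*(b^4 + 3*b^3 - 8*b^2 - 12*b + 16) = (b - 2)*(b + 2)*(b + 4)*(b^3 + 5*b^2 + 2*b - 8) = (b - 2)*(b + 2)^2*(b + 4)*(b^2 + 3*b - 4) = (b - 2)*(b + 2)^2*(b + 4)^2*(b - 1)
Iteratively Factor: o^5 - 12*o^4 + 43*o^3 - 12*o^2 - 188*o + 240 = (o + 2)*(o^4 - 14*o^3 + 71*o^2 - 154*o + 120) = (o - 3)*(o + 2)*(o^3 - 11*o^2 + 38*o - 40) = (o - 3)*(o - 2)*(o + 2)*(o^2 - 9*o + 20) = (o - 5)*(o - 3)*(o - 2)*(o + 2)*(o - 4)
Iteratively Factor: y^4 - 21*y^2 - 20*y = (y + 1)*(y^3 - y^2 - 20*y) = (y - 5)*(y + 1)*(y^2 + 4*y) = y*(y - 5)*(y + 1)*(y + 4)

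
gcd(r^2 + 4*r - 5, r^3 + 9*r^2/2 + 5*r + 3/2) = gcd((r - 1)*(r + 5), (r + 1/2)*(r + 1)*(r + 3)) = 1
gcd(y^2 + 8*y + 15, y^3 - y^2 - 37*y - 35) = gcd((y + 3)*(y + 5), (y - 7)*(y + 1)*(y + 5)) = y + 5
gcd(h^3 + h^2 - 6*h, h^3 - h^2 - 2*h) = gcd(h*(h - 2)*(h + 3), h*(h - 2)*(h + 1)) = h^2 - 2*h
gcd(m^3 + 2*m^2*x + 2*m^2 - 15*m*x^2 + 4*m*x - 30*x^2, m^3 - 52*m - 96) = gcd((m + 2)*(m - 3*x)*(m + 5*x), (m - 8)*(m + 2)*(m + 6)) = m + 2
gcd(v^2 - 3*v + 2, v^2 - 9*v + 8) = v - 1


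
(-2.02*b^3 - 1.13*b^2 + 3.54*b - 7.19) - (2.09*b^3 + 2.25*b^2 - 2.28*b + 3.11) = -4.11*b^3 - 3.38*b^2 + 5.82*b - 10.3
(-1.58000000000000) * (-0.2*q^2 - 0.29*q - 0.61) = 0.316*q^2 + 0.4582*q + 0.9638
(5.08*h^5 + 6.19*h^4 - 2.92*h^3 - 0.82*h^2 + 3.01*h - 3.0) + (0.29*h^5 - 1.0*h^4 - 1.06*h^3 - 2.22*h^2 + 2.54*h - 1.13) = 5.37*h^5 + 5.19*h^4 - 3.98*h^3 - 3.04*h^2 + 5.55*h - 4.13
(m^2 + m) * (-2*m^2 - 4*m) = -2*m^4 - 6*m^3 - 4*m^2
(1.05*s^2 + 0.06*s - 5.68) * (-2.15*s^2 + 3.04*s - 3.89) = -2.2575*s^4 + 3.063*s^3 + 8.3099*s^2 - 17.5006*s + 22.0952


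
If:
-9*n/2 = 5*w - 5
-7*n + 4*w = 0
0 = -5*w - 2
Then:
No Solution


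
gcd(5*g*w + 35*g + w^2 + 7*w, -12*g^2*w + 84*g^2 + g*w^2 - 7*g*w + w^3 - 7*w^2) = 1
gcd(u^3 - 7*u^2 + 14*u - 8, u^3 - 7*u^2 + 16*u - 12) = u - 2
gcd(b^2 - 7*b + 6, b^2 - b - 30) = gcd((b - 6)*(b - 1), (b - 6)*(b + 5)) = b - 6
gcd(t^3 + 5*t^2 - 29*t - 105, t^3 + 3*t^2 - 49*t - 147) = t^2 + 10*t + 21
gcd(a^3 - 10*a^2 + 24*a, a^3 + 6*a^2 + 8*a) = a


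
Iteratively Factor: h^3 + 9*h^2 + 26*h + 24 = (h + 4)*(h^2 + 5*h + 6) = (h + 3)*(h + 4)*(h + 2)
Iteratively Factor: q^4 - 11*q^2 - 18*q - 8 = (q - 4)*(q^3 + 4*q^2 + 5*q + 2) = (q - 4)*(q + 1)*(q^2 + 3*q + 2) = (q - 4)*(q + 1)*(q + 2)*(q + 1)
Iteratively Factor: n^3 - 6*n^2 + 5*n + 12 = (n - 3)*(n^2 - 3*n - 4) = (n - 3)*(n + 1)*(n - 4)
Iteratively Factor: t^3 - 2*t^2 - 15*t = (t - 5)*(t^2 + 3*t) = (t - 5)*(t + 3)*(t)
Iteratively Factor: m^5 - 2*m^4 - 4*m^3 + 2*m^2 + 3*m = (m + 1)*(m^4 - 3*m^3 - m^2 + 3*m) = (m + 1)^2*(m^3 - 4*m^2 + 3*m) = (m - 1)*(m + 1)^2*(m^2 - 3*m) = (m - 3)*(m - 1)*(m + 1)^2*(m)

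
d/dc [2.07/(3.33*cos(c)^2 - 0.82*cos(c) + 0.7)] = (13.7862*cos(c) - 1.6974)*sin(c)/(3.33*cos(c)^2 - 0.82*cos(c) + 0.7)^2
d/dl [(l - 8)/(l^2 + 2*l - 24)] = (l^2 + 2*l - 2*(l - 8)*(l + 1) - 24)/(l^2 + 2*l - 24)^2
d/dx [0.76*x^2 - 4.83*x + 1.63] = 1.52*x - 4.83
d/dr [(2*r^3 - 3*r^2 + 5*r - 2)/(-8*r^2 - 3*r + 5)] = (-16*r^4 - 12*r^3 + 79*r^2 - 62*r + 19)/(64*r^4 + 48*r^3 - 71*r^2 - 30*r + 25)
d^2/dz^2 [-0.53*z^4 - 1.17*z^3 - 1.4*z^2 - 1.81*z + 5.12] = -6.36*z^2 - 7.02*z - 2.8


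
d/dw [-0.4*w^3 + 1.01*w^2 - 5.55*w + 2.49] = -1.2*w^2 + 2.02*w - 5.55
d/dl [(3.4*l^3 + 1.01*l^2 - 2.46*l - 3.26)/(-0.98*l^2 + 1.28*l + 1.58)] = (-3.332*l^4 + 8.704*l^3 + 14.998*l^2 - 3.198*l + 0.286)/(0.9604*l^4 - 2.5088*l^3 - 1.4584*l^2 + 4.0448*l + 2.4964)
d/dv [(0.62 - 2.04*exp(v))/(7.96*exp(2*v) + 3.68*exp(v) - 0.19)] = (16.2384*exp(2*v) - 9.8704*exp(v) - 1.894)*exp(v)/(63.3616*exp(4*v) + 58.5856*exp(3*v) + 10.5176*exp(2*v) - 1.3984*exp(v) + 0.0361)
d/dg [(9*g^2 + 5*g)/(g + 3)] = 3*(3*g^2 + 18*g + 5)/(g^2 + 6*g + 9)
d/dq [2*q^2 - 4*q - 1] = 4*q - 4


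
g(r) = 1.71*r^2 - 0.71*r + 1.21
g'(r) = 3.42*r - 0.71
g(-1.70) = 7.36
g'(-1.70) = -6.52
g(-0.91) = 3.27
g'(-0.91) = -3.82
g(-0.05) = 1.25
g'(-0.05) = -0.88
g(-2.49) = 13.58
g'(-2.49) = -9.23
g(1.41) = 3.61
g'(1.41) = 4.11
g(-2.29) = 11.80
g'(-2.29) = -8.54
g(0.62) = 1.43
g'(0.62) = 1.41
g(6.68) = 72.77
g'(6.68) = 22.14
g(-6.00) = 67.03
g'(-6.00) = -21.23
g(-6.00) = 67.03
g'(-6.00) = -21.23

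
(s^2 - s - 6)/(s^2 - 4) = (s - 3)/(s - 2)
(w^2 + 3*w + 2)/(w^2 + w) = (w + 2)/w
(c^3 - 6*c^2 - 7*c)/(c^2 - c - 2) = c*(c - 7)/(c - 2)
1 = 1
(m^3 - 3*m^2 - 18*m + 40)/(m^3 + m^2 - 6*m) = (m^2 - m - 20)/(m*(m + 3))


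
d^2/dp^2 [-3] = 0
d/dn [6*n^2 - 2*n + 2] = 12*n - 2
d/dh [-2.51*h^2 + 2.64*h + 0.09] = 2.64 - 5.02*h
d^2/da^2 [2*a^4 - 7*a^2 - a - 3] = 24*a^2 - 14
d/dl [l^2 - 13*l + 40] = 2*l - 13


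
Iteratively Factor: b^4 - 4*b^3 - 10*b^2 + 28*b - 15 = (b + 3)*(b^3 - 7*b^2 + 11*b - 5) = (b - 5)*(b + 3)*(b^2 - 2*b + 1) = (b - 5)*(b - 1)*(b + 3)*(b - 1)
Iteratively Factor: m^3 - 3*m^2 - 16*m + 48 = (m - 3)*(m^2 - 16) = (m - 4)*(m - 3)*(m + 4)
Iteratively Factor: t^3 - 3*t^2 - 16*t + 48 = (t - 4)*(t^2 + t - 12) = (t - 4)*(t + 4)*(t - 3)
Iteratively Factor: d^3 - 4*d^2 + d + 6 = (d - 2)*(d^2 - 2*d - 3) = (d - 2)*(d + 1)*(d - 3)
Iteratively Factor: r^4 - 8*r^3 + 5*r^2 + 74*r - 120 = (r - 2)*(r^3 - 6*r^2 - 7*r + 60) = (r - 4)*(r - 2)*(r^2 - 2*r - 15) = (r - 4)*(r - 2)*(r + 3)*(r - 5)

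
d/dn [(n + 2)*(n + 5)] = 2*n + 7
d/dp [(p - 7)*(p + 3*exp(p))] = p + (p - 7)*(3*exp(p) + 1) + 3*exp(p)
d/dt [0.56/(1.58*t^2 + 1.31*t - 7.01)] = (-1.7696*t - 0.7336)/(1.58*t^2 + 1.31*t - 7.01)^2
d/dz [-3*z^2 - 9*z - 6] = -6*z - 9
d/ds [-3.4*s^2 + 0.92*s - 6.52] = 0.92 - 6.8*s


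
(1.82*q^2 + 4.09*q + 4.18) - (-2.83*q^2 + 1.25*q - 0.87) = 4.65*q^2 + 2.84*q + 5.05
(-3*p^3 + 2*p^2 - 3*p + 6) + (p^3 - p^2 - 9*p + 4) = -2*p^3 + p^2 - 12*p + 10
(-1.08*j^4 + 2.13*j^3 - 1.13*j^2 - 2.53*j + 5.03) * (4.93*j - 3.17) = -5.3244*j^5 + 13.9245*j^4 - 12.323*j^3 - 8.8908*j^2 + 32.818*j - 15.9451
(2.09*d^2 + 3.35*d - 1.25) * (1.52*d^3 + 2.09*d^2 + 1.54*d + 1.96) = 3.1768*d^5 + 9.4601*d^4 + 8.3201*d^3 + 6.6429*d^2 + 4.641*d - 2.45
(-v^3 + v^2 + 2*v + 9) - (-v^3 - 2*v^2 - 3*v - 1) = 3*v^2 + 5*v + 10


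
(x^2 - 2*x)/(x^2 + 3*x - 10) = x/(x + 5)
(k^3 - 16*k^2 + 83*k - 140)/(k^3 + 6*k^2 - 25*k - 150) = (k^2 - 11*k + 28)/(k^2 + 11*k + 30)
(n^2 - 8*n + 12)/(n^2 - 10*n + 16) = (n - 6)/(n - 8)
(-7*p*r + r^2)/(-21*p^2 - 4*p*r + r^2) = r/(3*p + r)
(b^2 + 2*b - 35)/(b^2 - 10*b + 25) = (b + 7)/(b - 5)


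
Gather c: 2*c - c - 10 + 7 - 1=c - 4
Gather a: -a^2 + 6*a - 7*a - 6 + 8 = -a^2 - a + 2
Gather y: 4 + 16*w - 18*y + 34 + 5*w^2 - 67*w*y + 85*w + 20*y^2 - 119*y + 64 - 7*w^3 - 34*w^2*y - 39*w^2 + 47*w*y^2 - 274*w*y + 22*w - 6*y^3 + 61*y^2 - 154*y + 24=-7*w^3 - 34*w^2 + 123*w - 6*y^3 + y^2*(47*w + 81) + y*(-34*w^2 - 341*w - 291) + 126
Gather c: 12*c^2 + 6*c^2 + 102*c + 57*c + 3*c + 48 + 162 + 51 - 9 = 18*c^2 + 162*c + 252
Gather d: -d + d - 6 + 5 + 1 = 0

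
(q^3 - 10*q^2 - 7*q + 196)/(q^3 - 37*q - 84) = (q - 7)/(q + 3)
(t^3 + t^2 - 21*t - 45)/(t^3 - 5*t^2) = 1 + 6/t + 9/t^2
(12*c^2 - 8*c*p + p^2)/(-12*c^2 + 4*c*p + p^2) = (-6*c + p)/(6*c + p)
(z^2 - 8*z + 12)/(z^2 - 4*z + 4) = (z - 6)/(z - 2)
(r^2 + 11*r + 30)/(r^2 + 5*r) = (r + 6)/r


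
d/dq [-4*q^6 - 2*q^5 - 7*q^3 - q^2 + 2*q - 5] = -24*q^5 - 10*q^4 - 21*q^2 - 2*q + 2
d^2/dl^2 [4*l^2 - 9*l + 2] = 8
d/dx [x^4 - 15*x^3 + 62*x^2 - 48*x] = 4*x^3 - 45*x^2 + 124*x - 48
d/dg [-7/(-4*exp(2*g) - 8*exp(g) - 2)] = -14*(exp(g) + 1)*exp(g)/(2*exp(2*g) + 4*exp(g) + 1)^2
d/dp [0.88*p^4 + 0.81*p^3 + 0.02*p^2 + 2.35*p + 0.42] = 3.52*p^3 + 2.43*p^2 + 0.04*p + 2.35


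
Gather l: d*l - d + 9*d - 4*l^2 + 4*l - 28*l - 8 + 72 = 8*d - 4*l^2 + l*(d - 24) + 64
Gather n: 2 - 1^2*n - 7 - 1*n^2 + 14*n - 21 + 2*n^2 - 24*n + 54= n^2 - 11*n + 28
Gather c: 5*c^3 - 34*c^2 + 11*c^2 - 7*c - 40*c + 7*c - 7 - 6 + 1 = 5*c^3 - 23*c^2 - 40*c - 12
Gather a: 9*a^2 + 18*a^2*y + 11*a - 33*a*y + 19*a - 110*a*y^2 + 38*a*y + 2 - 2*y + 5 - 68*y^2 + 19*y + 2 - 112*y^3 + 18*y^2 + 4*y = a^2*(18*y + 9) + a*(-110*y^2 + 5*y + 30) - 112*y^3 - 50*y^2 + 21*y + 9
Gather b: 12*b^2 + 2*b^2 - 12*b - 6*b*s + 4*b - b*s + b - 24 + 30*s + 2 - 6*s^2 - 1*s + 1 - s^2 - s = 14*b^2 + b*(-7*s - 7) - 7*s^2 + 28*s - 21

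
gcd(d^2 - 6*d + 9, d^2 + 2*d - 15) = d - 3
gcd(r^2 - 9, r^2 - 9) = r^2 - 9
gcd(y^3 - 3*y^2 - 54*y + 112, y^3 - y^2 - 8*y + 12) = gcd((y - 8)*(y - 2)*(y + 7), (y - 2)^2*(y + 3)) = y - 2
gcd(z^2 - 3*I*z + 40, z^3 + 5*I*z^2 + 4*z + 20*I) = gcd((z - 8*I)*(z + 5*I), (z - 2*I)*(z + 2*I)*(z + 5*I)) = z + 5*I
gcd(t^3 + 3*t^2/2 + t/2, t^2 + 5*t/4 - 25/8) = 1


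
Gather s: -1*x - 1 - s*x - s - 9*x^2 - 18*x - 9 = s*(-x - 1) - 9*x^2 - 19*x - 10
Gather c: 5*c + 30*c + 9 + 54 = 35*c + 63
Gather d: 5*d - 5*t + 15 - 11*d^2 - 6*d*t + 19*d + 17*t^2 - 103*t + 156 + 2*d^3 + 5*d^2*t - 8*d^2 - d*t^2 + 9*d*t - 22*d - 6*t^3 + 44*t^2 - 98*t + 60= 2*d^3 + d^2*(5*t - 19) + d*(-t^2 + 3*t + 2) - 6*t^3 + 61*t^2 - 206*t + 231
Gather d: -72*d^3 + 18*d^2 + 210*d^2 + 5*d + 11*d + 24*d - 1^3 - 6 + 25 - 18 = -72*d^3 + 228*d^2 + 40*d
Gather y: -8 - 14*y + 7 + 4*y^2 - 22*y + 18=4*y^2 - 36*y + 17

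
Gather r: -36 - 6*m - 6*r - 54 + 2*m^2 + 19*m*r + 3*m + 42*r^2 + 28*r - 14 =2*m^2 - 3*m + 42*r^2 + r*(19*m + 22) - 104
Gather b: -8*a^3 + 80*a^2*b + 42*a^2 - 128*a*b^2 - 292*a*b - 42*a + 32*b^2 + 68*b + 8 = -8*a^3 + 42*a^2 - 42*a + b^2*(32 - 128*a) + b*(80*a^2 - 292*a + 68) + 8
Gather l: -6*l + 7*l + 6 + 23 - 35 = l - 6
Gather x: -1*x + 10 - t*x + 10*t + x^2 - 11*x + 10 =10*t + x^2 + x*(-t - 12) + 20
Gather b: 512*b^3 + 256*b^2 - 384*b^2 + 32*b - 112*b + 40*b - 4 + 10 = 512*b^3 - 128*b^2 - 40*b + 6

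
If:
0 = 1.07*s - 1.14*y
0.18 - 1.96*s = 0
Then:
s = 0.09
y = 0.09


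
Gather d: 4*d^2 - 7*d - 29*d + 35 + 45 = 4*d^2 - 36*d + 80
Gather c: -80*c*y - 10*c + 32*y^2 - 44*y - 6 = c*(-80*y - 10) + 32*y^2 - 44*y - 6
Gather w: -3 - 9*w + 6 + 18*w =9*w + 3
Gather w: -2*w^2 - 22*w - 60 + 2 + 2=-2*w^2 - 22*w - 56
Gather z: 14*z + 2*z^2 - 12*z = 2*z^2 + 2*z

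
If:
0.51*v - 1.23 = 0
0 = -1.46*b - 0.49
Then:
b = -0.34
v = 2.41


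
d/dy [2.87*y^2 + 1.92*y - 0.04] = 5.74*y + 1.92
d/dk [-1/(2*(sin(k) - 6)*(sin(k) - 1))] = (2*sin(k) - 7)*cos(k)/(2*(sin(k) - 6)^2*(sin(k) - 1)^2)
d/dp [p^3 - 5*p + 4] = 3*p^2 - 5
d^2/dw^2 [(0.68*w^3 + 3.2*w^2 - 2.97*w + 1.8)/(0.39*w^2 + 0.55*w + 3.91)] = (-3.938738*w^3 - 18.86136*w^2 + 91.865766*w + 106.21717)/(0.059319*w^6 + 0.250965*w^5 + 2.138058*w^4 + 5.198545*w^3 + 21.435402*w^2 + 25.225365*w + 59.776471)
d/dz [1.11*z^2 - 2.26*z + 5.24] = 2.22*z - 2.26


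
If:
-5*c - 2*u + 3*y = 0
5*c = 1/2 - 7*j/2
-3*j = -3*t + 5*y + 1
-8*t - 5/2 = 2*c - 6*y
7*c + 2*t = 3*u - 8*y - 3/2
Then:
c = 2111/12584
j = -609/6292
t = -10545/12584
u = -17447/12584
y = -8113/12584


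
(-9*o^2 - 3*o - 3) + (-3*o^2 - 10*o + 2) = -12*o^2 - 13*o - 1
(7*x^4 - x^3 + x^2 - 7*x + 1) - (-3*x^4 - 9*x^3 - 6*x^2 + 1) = 10*x^4 + 8*x^3 + 7*x^2 - 7*x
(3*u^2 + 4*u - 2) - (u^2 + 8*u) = 2*u^2 - 4*u - 2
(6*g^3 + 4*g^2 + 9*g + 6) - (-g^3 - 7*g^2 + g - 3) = 7*g^3 + 11*g^2 + 8*g + 9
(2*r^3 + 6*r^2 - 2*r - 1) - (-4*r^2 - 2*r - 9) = 2*r^3 + 10*r^2 + 8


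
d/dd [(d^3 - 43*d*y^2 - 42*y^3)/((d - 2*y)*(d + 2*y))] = (d^4 + 31*d^2*y^2 + 84*d*y^3 + 172*y^4)/(d^4 - 8*d^2*y^2 + 16*y^4)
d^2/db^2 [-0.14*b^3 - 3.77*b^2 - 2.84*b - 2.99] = -0.84*b - 7.54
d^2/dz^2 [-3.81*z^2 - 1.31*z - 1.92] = -7.62000000000000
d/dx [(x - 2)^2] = 2*x - 4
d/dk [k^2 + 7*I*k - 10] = 2*k + 7*I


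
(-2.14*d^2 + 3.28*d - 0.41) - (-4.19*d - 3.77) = -2.14*d^2 + 7.47*d + 3.36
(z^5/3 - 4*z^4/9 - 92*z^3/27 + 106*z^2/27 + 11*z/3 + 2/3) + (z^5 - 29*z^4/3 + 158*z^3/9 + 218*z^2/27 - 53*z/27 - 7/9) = 4*z^5/3 - 91*z^4/9 + 382*z^3/27 + 12*z^2 + 46*z/27 - 1/9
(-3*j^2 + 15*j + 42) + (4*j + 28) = -3*j^2 + 19*j + 70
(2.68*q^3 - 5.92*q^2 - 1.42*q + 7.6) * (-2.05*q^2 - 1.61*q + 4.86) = -5.494*q^5 + 7.8212*q^4 + 25.467*q^3 - 42.065*q^2 - 19.1372*q + 36.936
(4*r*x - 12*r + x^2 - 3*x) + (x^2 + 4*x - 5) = 4*r*x - 12*r + 2*x^2 + x - 5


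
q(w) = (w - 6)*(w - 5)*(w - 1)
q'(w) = (w - 6)*(w - 5) + (w - 6)*(w - 1) + (w - 5)*(w - 1)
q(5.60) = -1.10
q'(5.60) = 0.68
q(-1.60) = -130.42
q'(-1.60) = 87.08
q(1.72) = 10.11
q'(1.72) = 8.60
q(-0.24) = -40.55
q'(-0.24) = 46.93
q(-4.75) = -602.67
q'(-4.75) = 222.69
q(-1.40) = -113.66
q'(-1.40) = 80.48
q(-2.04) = -172.07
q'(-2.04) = 102.44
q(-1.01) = -84.68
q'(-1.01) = 68.30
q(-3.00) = -288.00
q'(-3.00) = 140.00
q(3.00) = 12.00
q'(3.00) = -4.00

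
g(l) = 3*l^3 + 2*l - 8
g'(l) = 9*l^2 + 2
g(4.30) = 239.12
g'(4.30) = 168.41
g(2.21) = 28.80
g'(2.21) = 45.96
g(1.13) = -1.41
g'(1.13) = 13.49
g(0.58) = -6.25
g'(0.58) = 5.03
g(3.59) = 137.98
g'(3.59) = 117.99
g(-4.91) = -372.93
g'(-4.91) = 218.97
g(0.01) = -7.98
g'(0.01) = 2.00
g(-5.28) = -460.15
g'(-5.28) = 252.91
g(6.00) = 652.00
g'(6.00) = 326.00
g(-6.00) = -668.00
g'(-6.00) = 326.00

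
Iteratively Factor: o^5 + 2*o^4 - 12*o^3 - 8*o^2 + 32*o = (o + 2)*(o^4 - 12*o^2 + 16*o) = (o - 2)*(o + 2)*(o^3 + 2*o^2 - 8*o) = (o - 2)*(o + 2)*(o + 4)*(o^2 - 2*o) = (o - 2)^2*(o + 2)*(o + 4)*(o)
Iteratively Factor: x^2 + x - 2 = (x + 2)*(x - 1)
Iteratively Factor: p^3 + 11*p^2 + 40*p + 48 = (p + 4)*(p^2 + 7*p + 12) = (p + 4)^2*(p + 3)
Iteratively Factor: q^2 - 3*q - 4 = (q + 1)*(q - 4)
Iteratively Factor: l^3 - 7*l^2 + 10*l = (l)*(l^2 - 7*l + 10) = l*(l - 2)*(l - 5)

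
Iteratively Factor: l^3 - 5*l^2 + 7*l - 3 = (l - 1)*(l^2 - 4*l + 3) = (l - 3)*(l - 1)*(l - 1)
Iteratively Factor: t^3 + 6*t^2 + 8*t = (t + 2)*(t^2 + 4*t) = t*(t + 2)*(t + 4)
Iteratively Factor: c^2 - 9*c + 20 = (c - 4)*(c - 5)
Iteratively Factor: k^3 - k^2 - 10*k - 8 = (k + 2)*(k^2 - 3*k - 4) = (k + 1)*(k + 2)*(k - 4)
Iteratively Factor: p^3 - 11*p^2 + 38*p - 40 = (p - 2)*(p^2 - 9*p + 20) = (p - 4)*(p - 2)*(p - 5)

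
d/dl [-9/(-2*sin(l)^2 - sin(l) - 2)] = -9*(4*sin(l) + 1)*cos(l)/(sin(l) - cos(2*l) + 3)^2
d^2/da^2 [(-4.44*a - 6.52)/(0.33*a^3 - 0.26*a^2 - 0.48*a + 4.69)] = (-2.901096*a^5 - 6.234624*a^4 + 6.943776*a^3 + 86.013552*a^2 + 23.179032*a - 38.896048)/(0.035937*a^9 - 0.084942*a^8 - 0.089892*a^7 + 1.761751*a^6 - 2.28366*a^5 - 3.685956*a^4 + 25.177419*a^3 - 13.91523*a^2 - 31.674384*a + 103.161709)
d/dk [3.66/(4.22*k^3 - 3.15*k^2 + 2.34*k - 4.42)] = (-46.3356*k^2 + 23.058*k - 8.5644)/(4.22*k^3 - 3.15*k^2 + 2.34*k - 4.42)^2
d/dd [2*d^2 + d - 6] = 4*d + 1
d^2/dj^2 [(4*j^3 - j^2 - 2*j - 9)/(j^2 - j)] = 2*(j^3 - 27*j^2 + 27*j - 9)/(j^3*(j^3 - 3*j^2 + 3*j - 1))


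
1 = 1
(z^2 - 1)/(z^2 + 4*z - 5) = (z + 1)/(z + 5)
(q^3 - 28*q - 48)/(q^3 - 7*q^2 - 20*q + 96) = (q^2 - 4*q - 12)/(q^2 - 11*q + 24)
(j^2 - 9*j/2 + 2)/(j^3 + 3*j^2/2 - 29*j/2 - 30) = (2*j - 1)/(2*j^2 + 11*j + 15)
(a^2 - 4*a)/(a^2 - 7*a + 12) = a/(a - 3)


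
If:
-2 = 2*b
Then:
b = -1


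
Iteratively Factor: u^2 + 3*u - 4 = (u + 4)*(u - 1)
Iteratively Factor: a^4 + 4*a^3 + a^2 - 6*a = (a)*(a^3 + 4*a^2 + a - 6) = a*(a + 2)*(a^2 + 2*a - 3) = a*(a - 1)*(a + 2)*(a + 3)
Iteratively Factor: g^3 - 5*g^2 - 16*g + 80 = (g + 4)*(g^2 - 9*g + 20) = (g - 4)*(g + 4)*(g - 5)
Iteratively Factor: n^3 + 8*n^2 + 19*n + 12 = (n + 1)*(n^2 + 7*n + 12) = (n + 1)*(n + 3)*(n + 4)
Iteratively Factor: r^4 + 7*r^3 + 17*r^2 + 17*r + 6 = (r + 1)*(r^3 + 6*r^2 + 11*r + 6) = (r + 1)^2*(r^2 + 5*r + 6) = (r + 1)^2*(r + 2)*(r + 3)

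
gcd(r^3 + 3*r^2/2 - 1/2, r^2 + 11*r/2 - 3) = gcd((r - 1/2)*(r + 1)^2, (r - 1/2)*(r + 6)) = r - 1/2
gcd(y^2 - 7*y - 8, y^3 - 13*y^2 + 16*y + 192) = y - 8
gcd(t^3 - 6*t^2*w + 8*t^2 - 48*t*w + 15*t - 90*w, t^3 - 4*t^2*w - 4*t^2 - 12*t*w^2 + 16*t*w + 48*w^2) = t - 6*w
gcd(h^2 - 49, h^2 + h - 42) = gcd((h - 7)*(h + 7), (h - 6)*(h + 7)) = h + 7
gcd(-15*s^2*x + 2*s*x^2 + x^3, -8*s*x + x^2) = x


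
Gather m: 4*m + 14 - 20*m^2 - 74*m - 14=-20*m^2 - 70*m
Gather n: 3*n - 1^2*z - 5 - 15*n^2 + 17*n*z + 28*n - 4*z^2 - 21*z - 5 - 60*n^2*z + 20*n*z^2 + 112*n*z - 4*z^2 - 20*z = n^2*(-60*z - 15) + n*(20*z^2 + 129*z + 31) - 8*z^2 - 42*z - 10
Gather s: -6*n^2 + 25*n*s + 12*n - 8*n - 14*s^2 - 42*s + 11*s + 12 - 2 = -6*n^2 + 4*n - 14*s^2 + s*(25*n - 31) + 10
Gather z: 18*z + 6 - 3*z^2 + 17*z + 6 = -3*z^2 + 35*z + 12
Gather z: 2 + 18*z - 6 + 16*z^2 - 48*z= 16*z^2 - 30*z - 4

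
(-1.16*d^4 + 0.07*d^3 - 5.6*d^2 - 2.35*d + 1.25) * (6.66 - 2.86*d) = 3.3176*d^5 - 7.9258*d^4 + 16.4822*d^3 - 30.575*d^2 - 19.226*d + 8.325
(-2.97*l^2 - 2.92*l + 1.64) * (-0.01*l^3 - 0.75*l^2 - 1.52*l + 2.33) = 0.0297*l^5 + 2.2567*l^4 + 6.688*l^3 - 3.7117*l^2 - 9.2964*l + 3.8212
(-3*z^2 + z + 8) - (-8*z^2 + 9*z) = 5*z^2 - 8*z + 8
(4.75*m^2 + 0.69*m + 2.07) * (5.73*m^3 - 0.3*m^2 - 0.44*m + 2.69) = 27.2175*m^5 + 2.5287*m^4 + 9.5641*m^3 + 11.8529*m^2 + 0.9453*m + 5.5683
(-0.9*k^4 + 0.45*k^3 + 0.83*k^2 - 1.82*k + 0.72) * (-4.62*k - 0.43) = 4.158*k^5 - 1.692*k^4 - 4.0281*k^3 + 8.0515*k^2 - 2.5438*k - 0.3096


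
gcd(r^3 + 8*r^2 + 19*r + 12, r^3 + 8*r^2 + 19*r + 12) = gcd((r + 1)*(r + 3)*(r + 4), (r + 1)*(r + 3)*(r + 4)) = r^3 + 8*r^2 + 19*r + 12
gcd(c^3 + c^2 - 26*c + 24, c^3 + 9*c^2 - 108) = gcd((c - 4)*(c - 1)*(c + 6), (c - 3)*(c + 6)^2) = c + 6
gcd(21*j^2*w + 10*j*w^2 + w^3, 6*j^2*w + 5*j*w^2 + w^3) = 3*j*w + w^2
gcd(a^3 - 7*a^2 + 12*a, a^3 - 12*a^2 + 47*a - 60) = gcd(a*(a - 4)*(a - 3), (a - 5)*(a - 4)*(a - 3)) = a^2 - 7*a + 12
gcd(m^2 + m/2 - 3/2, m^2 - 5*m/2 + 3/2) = m - 1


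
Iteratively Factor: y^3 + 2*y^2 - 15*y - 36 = (y - 4)*(y^2 + 6*y + 9) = (y - 4)*(y + 3)*(y + 3)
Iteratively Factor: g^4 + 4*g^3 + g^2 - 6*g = (g - 1)*(g^3 + 5*g^2 + 6*g) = (g - 1)*(g + 3)*(g^2 + 2*g) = g*(g - 1)*(g + 3)*(g + 2)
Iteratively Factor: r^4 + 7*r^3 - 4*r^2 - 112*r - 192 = (r + 4)*(r^3 + 3*r^2 - 16*r - 48) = (r + 4)^2*(r^2 - r - 12) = (r - 4)*(r + 4)^2*(r + 3)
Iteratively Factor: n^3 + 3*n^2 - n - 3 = (n - 1)*(n^2 + 4*n + 3) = (n - 1)*(n + 1)*(n + 3)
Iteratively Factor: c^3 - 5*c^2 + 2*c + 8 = (c + 1)*(c^2 - 6*c + 8) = (c - 4)*(c + 1)*(c - 2)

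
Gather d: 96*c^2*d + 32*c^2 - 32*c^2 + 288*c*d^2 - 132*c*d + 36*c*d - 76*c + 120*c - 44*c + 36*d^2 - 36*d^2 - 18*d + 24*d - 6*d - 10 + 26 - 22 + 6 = 288*c*d^2 + d*(96*c^2 - 96*c)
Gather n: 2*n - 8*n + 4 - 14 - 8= -6*n - 18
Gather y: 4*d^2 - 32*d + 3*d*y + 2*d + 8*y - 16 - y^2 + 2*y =4*d^2 - 30*d - y^2 + y*(3*d + 10) - 16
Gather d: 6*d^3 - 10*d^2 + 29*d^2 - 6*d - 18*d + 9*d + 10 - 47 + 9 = 6*d^3 + 19*d^2 - 15*d - 28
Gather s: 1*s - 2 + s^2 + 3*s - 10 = s^2 + 4*s - 12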